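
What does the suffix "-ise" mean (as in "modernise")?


Suffix: -ise
Example: modernise (modern + -ise)
Meaning = to make


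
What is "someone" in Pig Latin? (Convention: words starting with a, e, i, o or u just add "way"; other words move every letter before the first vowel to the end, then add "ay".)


Word: "someone"
Starts with consonant(s) → move to end, add 'ay'
Consonant cluster: "s"
Pig Latin = "omeonesay"


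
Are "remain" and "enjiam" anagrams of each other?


Word 1: "remain" → sorted: aeimnr
Word 2: "enjiam" → sorted: aeijmn
Same letters? aeimnr != aeijmn
Anagram = No


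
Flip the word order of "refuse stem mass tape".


Original: "refuse stem mass tape"
Words (1..n): refuse | stem | mass | tape
Reversed (n..1): tape | mass | stem | refuse
Result = "tape mass stem refuse"


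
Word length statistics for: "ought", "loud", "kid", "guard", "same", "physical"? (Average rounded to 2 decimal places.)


Lengths: "ought"=5, "loud"=4, "kid"=3, "guard"=5, "same"=4, "physical"=8
Sum = 29, Count = 6
Average = 29/6 = 4.83
= avg=4.83, min=3, max=8


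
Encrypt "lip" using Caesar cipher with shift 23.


Word: "lip"
Shift: 23
Each letter → (letter + shift) mod 26:
  'l' (11) + 23 = 8 → 'i'
  'i' (8) + 23 = 5 → 'f'
  'p' (15) + 23 = 12 → 'm'
Result = "ifm"


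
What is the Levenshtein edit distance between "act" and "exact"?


Word 1: "act" (length 3)
Word 2: "exact" (length 5)
One optimal edit sequence (insert/delete/substitute each cost 1):
  1. insert 'e'  (+1)
  2. insert 'x'  (+1)
  3. keep 'a'
  4. keep 'c'
  5. keep 't'
Total edit operations: 2
Edit distance = 2


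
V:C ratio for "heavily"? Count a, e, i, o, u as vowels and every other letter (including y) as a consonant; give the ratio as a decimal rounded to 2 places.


Word: "heavily"
Vowels (a,e,i,o,u): 3
Consonants: 4
Ratio = 3/4
= 0.75


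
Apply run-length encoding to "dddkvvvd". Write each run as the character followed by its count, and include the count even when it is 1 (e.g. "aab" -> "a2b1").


String: "dddkvvvd"
Scanning for consecutive runs:
  'd' x 3
  'k' x 1
  'v' x 3
  'd' x 1
RLE = "d3k1v3d1"


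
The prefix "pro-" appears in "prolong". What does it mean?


Prefix: pro-
Example: prolong (pro- + long)
Meaning = forward / in favor of


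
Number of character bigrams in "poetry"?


Word: "poetry" (length 6)
Number of 2-grams = length - 2 + 1 = 6 - 2 + 1
= 5


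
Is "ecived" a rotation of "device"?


Word: "device", Candidate: "ecived"
Method: check if candidate is substring of word+word
"devicedevice" contains "ecived"? No
Is rotation = No


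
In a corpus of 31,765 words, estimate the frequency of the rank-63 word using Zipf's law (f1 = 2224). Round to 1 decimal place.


Zipf's law: f(r) = f(1) / r
f(1) = 2224
f(63) = 2224 / 63
= 35.3 occurrences


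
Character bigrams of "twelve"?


Word: "twelve" (length 6)
Number of bigrams = 6 - 2 + 1 = 5
  Position 0: "tw"
  Position 1: "we"
  Position 2: "el"
  Position 3: "lv"
  Position 4: "ve"
Bigrams = "tw", "we", "el", "lv", "ve"


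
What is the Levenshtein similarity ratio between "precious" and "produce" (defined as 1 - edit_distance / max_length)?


Word 1: "precious" (length 8)
Word 2: "produce" (length 7)
One optimal edit sequence:
  1. keep 'p'
  2. keep 'r'
  3. delete 'e'  (+1)
  4. substitute 'c' -> 'o'  (+1)
  5. substitute 'i' -> 'd'  (+1)
  6. substitute 'o' -> 'u'  (+1)
  7. substitute 'u' -> 'c'  (+1)
  8. substitute 's' -> 'e'  (+1)
Edit distance = 6
Max length = max(8, 7) = 8
Similarity = 1 - 6/8
= 0.2500


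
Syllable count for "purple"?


Word: "purple"
Syllable breakdown: pur / ple
Counting: 2 parts
= 2 syllables


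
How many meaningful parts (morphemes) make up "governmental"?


Word: "governmental"
Morphemes: govern + -ment + -al
Each morpheme carries meaning
= 3 morphemes


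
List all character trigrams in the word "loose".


Word: "loose" (length 5)
Number of trigrams = 5 - 3 + 1 = 3
  Position 0: "loo"
  Position 1: "oos"
  Position 2: "ose"
Trigrams = "loo", "oos", "ose"


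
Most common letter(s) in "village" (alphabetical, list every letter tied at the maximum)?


Word: "village"
Letter counts:
  'a': 1
  'e': 1
  'g': 1
  'i': 1
  'l': 2
  'v': 1
Maximum count = 2
Most frequent = 'l' (2 times each)


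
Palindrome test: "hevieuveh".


Word: "hevieuveh"
Reversed: "hevueiveh"
Forward == Backward? hevieuveh != hevueiveh
Palindrome = No


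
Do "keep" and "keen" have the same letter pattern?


Pattern of "keep": [0, 1, 1, 2]
Pattern of "keen": [0, 1, 1, 2]
Patterns match
Same pattern = Yes


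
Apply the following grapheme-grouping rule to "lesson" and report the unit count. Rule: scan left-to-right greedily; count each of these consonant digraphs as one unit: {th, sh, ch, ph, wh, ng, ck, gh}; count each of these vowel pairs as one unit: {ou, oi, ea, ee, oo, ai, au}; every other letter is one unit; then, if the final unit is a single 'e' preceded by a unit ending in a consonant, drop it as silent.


Word: "lesson" (6 letters)
Left-to-right scan:
  1. 'l' (letter)
  2. 'e' (letter)
  3. 's' (letter)
  4. 's' (letter)
  5. 'o' (letter)
  6. 'n' (letter)
Units from scan: 6
Sound units = 6 units


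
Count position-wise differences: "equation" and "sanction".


Comparing character by character (same length = 8):
  Pos 0: 'e' vs 's' !=
  Pos 1: 'q' vs 'a' !=
  Pos 2: 'u' vs 'n' !=
  Pos 3: 'a' vs 'c' !=
  Pos 4: 't' vs 't' =
  Pos 5: 'i' vs 'i' =
  Pos 6: 'o' vs 'o' =
  Pos 7: 'n' vs 'n' =
Hamming distance = 4


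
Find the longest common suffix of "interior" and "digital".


Word 1: "interior"
Word 2: "digital"
Comparing from end:
  Pos -1: 'r' != 'l' (stop)
LCS = "" (length 0)


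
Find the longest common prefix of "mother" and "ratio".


Word 1: "mother"
Word 2: "ratio"
Comparing from start:
  Pos 0: 'm' != 'r' (stop)
LCP = "" (length 0)


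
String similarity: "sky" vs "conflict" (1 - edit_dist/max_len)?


Word 1: "sky" (length 3)
Word 2: "conflict" (length 8)
One optimal edit sequence:
  1. insert 'c'  (+1)
  2. insert 'o'  (+1)
  3. insert 'n'  (+1)
  4. insert 'f'  (+1)
  5. insert 'l'  (+1)
  6. substitute 's' -> 'i'  (+1)
  7. substitute 'k' -> 'c'  (+1)
  8. substitute 'y' -> 't'  (+1)
Edit distance = 8
Max length = max(3, 8) = 8
Similarity = 1 - 8/8
= 0.0000


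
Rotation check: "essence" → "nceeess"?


Word: "essence", Candidate: "nceeess"
Method: check if candidate is substring of word+word
"essenceessence" contains "nceeess"? No
Is rotation = No


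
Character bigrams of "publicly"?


Word: "publicly" (length 8)
Number of bigrams = 8 - 2 + 1 = 7
  Position 0: "pu"
  Position 1: "ub"
  Position 2: "bl"
  Position 3: "li"
  Position 4: "ic"
  Position 5: "cl"
  Position 6: "ly"
Bigrams = "pu", "ub", "bl", "li", "ic", "cl", "ly"


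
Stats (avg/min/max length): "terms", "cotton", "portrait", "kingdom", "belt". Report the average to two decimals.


Lengths: "terms"=5, "cotton"=6, "portrait"=8, "kingdom"=7, "belt"=4
Sum = 30, Count = 5
Average = 30/5 = 6.00
= avg=6.00, min=4, max=8


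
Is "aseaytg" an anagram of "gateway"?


Word 1: "gateway" → sorted: aaegtwy
Word 2: "aseaytg" → sorted: aaegsty
Same letters? aaegtwy != aaegsty
Anagram = No


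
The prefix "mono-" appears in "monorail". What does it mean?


Prefix: mono-
Example: monorail = mono- + rail
Meaning = one


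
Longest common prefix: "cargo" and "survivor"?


Word 1: "cargo"
Word 2: "survivor"
Comparing from start:
  Pos 0: 'c' != 's' (stop)
LCP = "" (length 0)


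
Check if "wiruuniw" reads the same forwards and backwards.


Word: "wiruuniw"
Reversed: "winuuriw"
Forward == Backward? wiruuniw != winuuriw
Palindrome = No


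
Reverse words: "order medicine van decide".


Original: "order medicine van decide"
Words (1..n): order | medicine | van | decide
Reversed (n..1): decide | van | medicine | order
Result = "decide van medicine order"


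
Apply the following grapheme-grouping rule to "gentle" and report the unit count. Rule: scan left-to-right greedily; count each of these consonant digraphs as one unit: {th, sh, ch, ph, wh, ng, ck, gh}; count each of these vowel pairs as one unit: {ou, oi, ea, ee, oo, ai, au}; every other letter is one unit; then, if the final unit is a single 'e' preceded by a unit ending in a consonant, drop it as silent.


Word: "gentle" (6 letters)
Left-to-right scan:
  (1) 'g' (letter)
  (2) 'e' (letter)
  (3) 'n' (letter)
  (4) 't' (letter)
  (5) 'l' (letter)
  (6) 'e' (letter)
Units from scan: 6
Final unit is 'e' after a consonant -> drop as silent (-1)
Sound units = 5 units


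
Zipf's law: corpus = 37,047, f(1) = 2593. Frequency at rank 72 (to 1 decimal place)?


Zipf's law: f(r) = f(1) / r
f(1) = 2593
f(72) = 2593 / 72
= 36.0 occurrences


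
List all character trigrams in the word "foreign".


Word: "foreign" (length 7)
Number of trigrams = 7 - 3 + 1 = 5
  Position 0: "for"
  Position 1: "ore"
  Position 2: "rei"
  Position 3: "eig"
  Position 4: "ign"
Trigrams = "for", "ore", "rei", "eig", "ign"


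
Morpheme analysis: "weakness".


Word: "weakness"
Morphemes: weak | -ness
Each morpheme carries meaning
= 2 morphemes


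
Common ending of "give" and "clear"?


Word 1: "give"
Word 2: "clear"
Comparing from end:
  Pos -1: 'e' != 'r' (stop)
LCS = "" (length 0)


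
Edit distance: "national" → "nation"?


Word 1: "national" (length 8)
Word 2: "nation" (length 6)
One optimal edit sequence (insert/delete/substitute each cost 1):
  1. keep 'n'
  2. keep 'a'
  3. keep 't'
  4. keep 'i'
  5. keep 'o'
  6. keep 'n'
  7. delete 'a'  (+1)
  8. delete 'l'  (+1)
Total edit operations: 2
Edit distance = 2


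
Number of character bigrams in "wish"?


Word: "wish" (length 4)
Number of 2-grams = length - 2 + 1 = 4 - 2 + 1
= 3


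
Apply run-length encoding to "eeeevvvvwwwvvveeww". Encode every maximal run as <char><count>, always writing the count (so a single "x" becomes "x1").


String: "eeeevvvvwwwvvveeww"
Scanning for consecutive runs:
  'e' x 4
  'v' x 4
  'w' x 3
  'v' x 3
  'e' x 2
  'w' x 2
RLE = "e4v4w3v3e2w2"


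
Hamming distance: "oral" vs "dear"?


Comparing character by character (same length = 4):
  Pos 0: 'o' vs 'd' !=
  Pos 1: 'r' vs 'e' !=
  Pos 2: 'a' vs 'a' =
  Pos 3: 'l' vs 'r' !=
Hamming distance = 3


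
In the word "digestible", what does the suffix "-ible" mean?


Suffix: -ible
As in: digestible -> digest + -ible
Meaning = capable of


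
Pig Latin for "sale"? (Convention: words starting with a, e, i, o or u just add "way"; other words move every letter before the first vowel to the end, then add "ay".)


Word: "sale"
Starts with consonant(s) → move to end, add 'ay'
Consonant cluster: "s"
Pig Latin = "alesay"


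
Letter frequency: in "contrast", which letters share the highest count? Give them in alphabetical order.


Word: "contrast"
Letter counts:
  'a': 1
  'c': 1
  'n': 1
  'o': 1
  'r': 1
  's': 1
  't': 2
Maximum count = 2
Most frequent = 't' (2 times each)


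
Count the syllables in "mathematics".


Word: "mathematics"
Syllable breakdown: math | e | mat | ics
Counting: 4 parts
= 4 syllables


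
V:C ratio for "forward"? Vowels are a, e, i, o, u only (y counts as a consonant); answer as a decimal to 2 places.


Word: "forward"
Vowels (a,e,i,o,u): 2
Consonants: 5
Ratio = 2/5
= 0.40


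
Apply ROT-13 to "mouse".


Word: "mouse"
Shift: 13
Each letter → (letter + shift) mod 26:
  'm' (12) + 13 = 25 → 'z'
  'o' (14) + 13 = 1 → 'b'
  'u' (20) + 13 = 7 → 'h'
  's' (18) + 13 = 5 → 'f'
  'e' (4) + 13 = 17 → 'r'
Result = "zbhfr"


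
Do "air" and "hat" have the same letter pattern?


Pattern of "air": [0, 1, 2]
Pattern of "hat": [0, 1, 2]
Patterns match
Same pattern = Yes


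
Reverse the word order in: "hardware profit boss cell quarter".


Original: "hardware profit boss cell quarter"
Words (1..n): hardware | profit | boss | cell | quarter
Reversed (n..1): quarter | cell | boss | profit | hardware
Result = "quarter cell boss profit hardware"


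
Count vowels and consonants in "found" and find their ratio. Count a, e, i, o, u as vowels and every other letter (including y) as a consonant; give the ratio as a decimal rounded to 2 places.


Word: "found"
Vowels (a,e,i,o,u): 2
Consonants: 3
Ratio = 2/3
= 0.67


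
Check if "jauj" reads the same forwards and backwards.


Word: "jauj"
Reversed: "juaj"
Forward == Backward? jauj != juaj
Palindrome = No


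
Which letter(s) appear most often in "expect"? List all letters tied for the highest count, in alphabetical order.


Word: "expect"
Letter counts:
  'c': 1
  'e': 2
  'p': 1
  't': 1
  'x': 1
Maximum count = 2
Most frequent = 'e' (2 times each)


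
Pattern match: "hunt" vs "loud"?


Pattern of "hunt": [0, 1, 2, 3]
Pattern of "loud": [0, 1, 2, 3]
Patterns match
Same pattern = Yes


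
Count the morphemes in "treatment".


Word: "treatment"
Morphemes: treat + -ment
Each morpheme carries meaning
= 2 morphemes


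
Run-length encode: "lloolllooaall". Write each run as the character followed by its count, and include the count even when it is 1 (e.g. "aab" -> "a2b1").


String: "lloolllooaall"
Scanning for consecutive runs:
  'l' x 2
  'o' x 2
  'l' x 3
  'o' x 2
  'a' x 2
  'l' x 2
RLE = "l2o2l3o2a2l2"


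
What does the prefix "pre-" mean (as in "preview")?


Prefix: pre-
Example: preview = pre- + view
Meaning = before


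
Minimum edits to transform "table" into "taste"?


Word 1: "table" (length 5)
Word 2: "taste" (length 5)
One optimal edit sequence (insert/delete/substitute each cost 1):
  1. keep 't'
  2. keep 'a'
  3. substitute 'b' -> 's'  (+1)
  4. substitute 'l' -> 't'  (+1)
  5. keep 'e'
Total edit operations: 2
Edit distance = 2


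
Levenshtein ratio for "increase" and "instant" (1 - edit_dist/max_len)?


Word 1: "increase" (length 8)
Word 2: "instant" (length 7)
One optimal edit sequence:
  1. keep 'i'
  2. keep 'n'
  3. delete 'c'  (+1)
  4. substitute 'r' -> 's'  (+1)
  5. substitute 'e' -> 't'  (+1)
  6. keep 'a'
  7. substitute 's' -> 'n'  (+1)
  8. substitute 'e' -> 't'  (+1)
Edit distance = 5
Max length = max(8, 7) = 8
Similarity = 1 - 5/8
= 0.3750


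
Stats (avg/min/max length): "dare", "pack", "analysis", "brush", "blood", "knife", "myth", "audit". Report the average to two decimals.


Lengths: "dare"=4, "pack"=4, "analysis"=8, "brush"=5, "blood"=5, "knife"=5, "myth"=4, "audit"=5
Sum = 40, Count = 8
Average = 40/8 = 5.00
= avg=5.00, min=4, max=8


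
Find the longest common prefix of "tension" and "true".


Word 1: "tension"
Word 2: "true"
Comparing from start:
  Pos 0: 't' == 't'
  Pos 1: 'e' != 'r' (stop)
LCP = "t" (length 1)


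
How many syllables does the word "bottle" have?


Word: "bottle"
Syllable breakdown: bot · tle
Counting: 2 parts
= 2 syllables


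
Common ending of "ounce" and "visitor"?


Word 1: "ounce"
Word 2: "visitor"
Comparing from end:
  Pos -1: 'e' != 'r' (stop)
LCS = "" (length 0)


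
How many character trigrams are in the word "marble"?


Word: "marble" (length 6)
Number of 3-grams = length - 3 + 1 = 6 - 3 + 1
= 4


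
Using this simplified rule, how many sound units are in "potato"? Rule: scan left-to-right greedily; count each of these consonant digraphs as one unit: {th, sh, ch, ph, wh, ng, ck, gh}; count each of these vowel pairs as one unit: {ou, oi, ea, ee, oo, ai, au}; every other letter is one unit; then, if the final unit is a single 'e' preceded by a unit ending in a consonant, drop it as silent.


Word: "potato" (6 letters)
Left-to-right scan:
  (1) 'p' (letter)
  (2) 'o' (letter)
  (3) 't' (letter)
  (4) 'a' (letter)
  (5) 't' (letter)
  (6) 'o' (letter)
Units from scan: 6
Sound units = 6 units


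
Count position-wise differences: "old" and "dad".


Comparing character by character (same length = 3):
  Pos 0: 'o' vs 'd' !=
  Pos 1: 'l' vs 'a' !=
  Pos 2: 'd' vs 'd' =
Hamming distance = 2


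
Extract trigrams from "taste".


Word: "taste" (length 5)
Number of trigrams = 5 - 3 + 1 = 3
  Position 0: "tas"
  Position 1: "ast"
  Position 2: "ste"
Trigrams = "tas", "ast", "ste"


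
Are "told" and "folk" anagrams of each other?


Word 1: "told" → sorted: dlot
Word 2: "folk" → sorted: fklo
Same letters? dlot != fklo
Anagram = No


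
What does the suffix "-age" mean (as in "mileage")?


Suffix: -age
Example: mileage = mile + -age
Meaning = result / collection


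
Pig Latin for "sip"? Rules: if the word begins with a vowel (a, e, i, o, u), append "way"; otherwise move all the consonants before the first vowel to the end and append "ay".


Word: "sip"
Starts with consonant(s) → move to end, add 'ay'
Consonant cluster: "s"
Pig Latin = "ipsay"


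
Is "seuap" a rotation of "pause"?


Word: "pause", Candidate: "seuap"
Method: check if candidate is substring of word+word
"pausepause" contains "seuap"? No
Is rotation = No


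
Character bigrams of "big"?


Word: "big" (length 3)
Number of bigrams = 3 - 2 + 1 = 2
  Position 0: "bi"
  Position 1: "ig"
Bigrams = "bi", "ig"


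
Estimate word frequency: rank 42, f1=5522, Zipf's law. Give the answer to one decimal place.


Zipf's law: f(r) = f(1) / r
f(1) = 5522
f(42) = 5522 / 42
= 131.5 occurrences


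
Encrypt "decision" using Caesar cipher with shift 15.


Word: "decision"
Shift: 15
Each letter → (letter + shift) mod 26:
  'd' (3) + 15 = 18 → 's'
  'e' (4) + 15 = 19 → 't'
  'c' (2) + 15 = 17 → 'r'
  'i' (8) + 15 = 23 → 'x'
  's' (18) + 15 = 7 → 'h'
  'i' (8) + 15 = 23 → 'x'
  'o' (14) + 15 = 3 → 'd'
  'n' (13) + 15 = 2 → 'c'
Result = "strxhxdc"


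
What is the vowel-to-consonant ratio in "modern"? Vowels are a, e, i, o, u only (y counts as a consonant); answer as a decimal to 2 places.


Word: "modern"
Vowels (a,e,i,o,u): 2
Consonants: 4
Ratio = 2/4
= 0.50


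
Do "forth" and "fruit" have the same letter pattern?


Pattern of "forth": [0, 1, 2, 3, 4]
Pattern of "fruit": [0, 1, 2, 3, 4]
Patterns match
Same pattern = Yes


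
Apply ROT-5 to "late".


Word: "late"
Shift: 5
Each letter → (letter + shift) mod 26:
  'l' (11) + 5 = 16 → 'q'
  'a' (0) + 5 = 5 → 'f'
  't' (19) + 5 = 24 → 'y'
  'e' (4) + 5 = 9 → 'j'
Result = "qfyj"


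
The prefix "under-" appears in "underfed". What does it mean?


Prefix: under-
As in: underfed -> under- + fed
Meaning = insufficient


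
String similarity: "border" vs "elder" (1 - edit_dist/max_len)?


Word 1: "border" (length 6)
Word 2: "elder" (length 5)
One optimal edit sequence:
  1. delete 'b'  (+1)
  2. substitute 'o' -> 'e'  (+1)
  3. substitute 'r' -> 'l'  (+1)
  4. keep 'd'
  5. keep 'e'
  6. keep 'r'
Edit distance = 3
Max length = max(6, 5) = 6
Similarity = 1 - 3/6
= 0.5000


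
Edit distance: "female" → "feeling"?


Word 1: "female" (length 6)
Word 2: "feeling" (length 7)
One optimal edit sequence (insert/delete/substitute each cost 1):
  1. keep 'f'
  2. insert 'e'  (+1)
  3. keep 'e'
  4. substitute 'm' -> 'l'  (+1)
  5. substitute 'a' -> 'i'  (+1)
  6. substitute 'l' -> 'n'  (+1)
  7. substitute 'e' -> 'g'  (+1)
Total edit operations: 5
Edit distance = 5


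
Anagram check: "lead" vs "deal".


Word 1: "lead" → sorted: adel
Word 2: "deal" → sorted: adel
Same letters? adel == adel
Anagram = Yes


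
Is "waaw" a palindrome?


Word: "waaw"
Reversed: "waaw"
Forward == Backward? waaw == waaw
Palindrome = Yes


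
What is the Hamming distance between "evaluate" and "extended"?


Comparing character by character (same length = 8):
  Pos 0: 'e' vs 'e' =
  Pos 1: 'v' vs 'x' !=
  Pos 2: 'a' vs 't' !=
  Pos 3: 'l' vs 'e' !=
  Pos 4: 'u' vs 'n' !=
  Pos 5: 'a' vs 'd' !=
  Pos 6: 't' vs 'e' !=
  Pos 7: 'e' vs 'd' !=
Hamming distance = 7


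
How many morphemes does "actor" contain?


Word: "actor"
Morphemes: act | -or
Each morpheme carries meaning
= 2 morphemes


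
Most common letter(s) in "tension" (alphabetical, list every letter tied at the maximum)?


Word: "tension"
Letter counts:
  'e': 1
  'i': 1
  'n': 2
  'o': 1
  's': 1
  't': 1
Maximum count = 2
Most frequent = 'n' (2 times each)


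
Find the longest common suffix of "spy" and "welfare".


Word 1: "spy"
Word 2: "welfare"
Comparing from end:
  Pos -1: 'y' != 'e' (stop)
LCS = "" (length 0)


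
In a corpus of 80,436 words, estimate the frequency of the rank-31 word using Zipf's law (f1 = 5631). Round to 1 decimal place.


Zipf's law: f(r) = f(1) / r
f(1) = 5631
f(31) = 5631 / 31
= 181.6 occurrences


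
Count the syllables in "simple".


Word: "simple"
Syllable breakdown: sim · ple
Counting: 2 parts
= 2 syllables


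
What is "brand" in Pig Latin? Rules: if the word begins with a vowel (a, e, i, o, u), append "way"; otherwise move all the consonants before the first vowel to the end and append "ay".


Word: "brand"
Starts with consonant(s) → move to end, add 'ay'
Consonant cluster: "br"
Pig Latin = "andbray"


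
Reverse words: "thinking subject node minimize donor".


Original: "thinking subject node minimize donor"
Words (1..n): thinking | subject | node | minimize | donor
Reversed (n..1): donor | minimize | node | subject | thinking
Result = "donor minimize node subject thinking"


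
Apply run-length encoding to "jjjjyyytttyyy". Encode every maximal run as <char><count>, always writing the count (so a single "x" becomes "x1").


String: "jjjjyyytttyyy"
Scanning for consecutive runs:
  'j' x 4
  'y' x 3
  't' x 3
  'y' x 3
RLE = "j4y3t3y3"


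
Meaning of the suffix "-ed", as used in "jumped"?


Suffix: -ed
As in: jumped -> jump + -ed
Meaning = past tense


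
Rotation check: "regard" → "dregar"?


Word: "regard", Candidate: "dregar"
Method: check if candidate is substring of word+word
"regardregard" contains "dregar"? Yes
Is rotation = Yes


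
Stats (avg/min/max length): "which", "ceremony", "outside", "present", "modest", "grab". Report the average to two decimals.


Lengths: "which"=5, "ceremony"=8, "outside"=7, "present"=7, "modest"=6, "grab"=4
Sum = 37, Count = 6
Average = 37/6 = 6.17
= avg=6.17, min=4, max=8


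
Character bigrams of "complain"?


Word: "complain" (length 8)
Number of bigrams = 8 - 2 + 1 = 7
  Position 0: "co"
  Position 1: "om"
  Position 2: "mp"
  Position 3: "pl"
  Position 4: "la"
  Position 5: "ai"
  Position 6: "in"
Bigrams = "co", "om", "mp", "pl", "la", "ai", "in"


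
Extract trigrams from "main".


Word: "main" (length 4)
Number of trigrams = 4 - 3 + 1 = 2
  Position 0: "mai"
  Position 1: "ain"
Trigrams = "mai", "ain"


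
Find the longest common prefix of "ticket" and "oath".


Word 1: "ticket"
Word 2: "oath"
Comparing from start:
  Pos 0: 't' != 'o' (stop)
LCP = "" (length 0)


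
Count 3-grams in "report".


Word: "report" (length 6)
Number of 3-grams = length - 3 + 1 = 6 - 3 + 1
= 4


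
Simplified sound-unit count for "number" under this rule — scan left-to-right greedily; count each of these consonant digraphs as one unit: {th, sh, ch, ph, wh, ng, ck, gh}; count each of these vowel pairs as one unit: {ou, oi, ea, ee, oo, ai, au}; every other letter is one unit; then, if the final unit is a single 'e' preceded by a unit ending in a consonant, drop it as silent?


Word: "number" (6 letters)
Left-to-right scan:
  [1] 'n' (letter)
  [2] 'u' (letter)
  [3] 'm' (letter)
  [4] 'b' (letter)
  [5] 'e' (letter)
  [6] 'r' (letter)
Units from scan: 6
Sound units = 6 units


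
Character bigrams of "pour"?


Word: "pour" (length 4)
Number of bigrams = 4 - 2 + 1 = 3
  Position 0: "po"
  Position 1: "ou"
  Position 2: "ur"
Bigrams = "po", "ou", "ur"


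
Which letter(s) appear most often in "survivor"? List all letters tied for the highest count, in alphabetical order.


Word: "survivor"
Letter counts:
  'i': 1
  'o': 1
  'r': 2
  's': 1
  'u': 1
  'v': 2
Maximum count = 2
Most frequent = 'r', 'v' (2 times each)


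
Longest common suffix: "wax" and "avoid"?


Word 1: "wax"
Word 2: "avoid"
Comparing from end:
  Pos -1: 'x' != 'd' (stop)
LCS = "" (length 0)


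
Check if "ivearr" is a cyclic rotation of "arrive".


Word: "arrive", Candidate: "ivearr"
Method: check if candidate is substring of word+word
"arrivearrive" contains "ivearr"? Yes
Is rotation = Yes


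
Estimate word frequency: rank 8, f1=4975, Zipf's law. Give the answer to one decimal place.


Zipf's law: f(r) = f(1) / r
f(1) = 4975
f(8) = 4975 / 8
= 621.9 occurrences


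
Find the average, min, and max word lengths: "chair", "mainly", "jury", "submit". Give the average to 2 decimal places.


Lengths: "chair"=5, "mainly"=6, "jury"=4, "submit"=6
Sum = 21, Count = 4
Average = 21/4 = 5.25
= avg=5.25, min=4, max=6


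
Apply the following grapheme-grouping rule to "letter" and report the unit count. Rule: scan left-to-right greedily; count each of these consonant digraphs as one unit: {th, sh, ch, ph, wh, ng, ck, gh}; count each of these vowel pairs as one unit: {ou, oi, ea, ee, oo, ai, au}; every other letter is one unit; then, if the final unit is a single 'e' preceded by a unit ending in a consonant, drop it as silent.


Word: "letter" (6 letters)
Left-to-right scan:
  [1] 'l' (letter)
  [2] 'e' (letter)
  [3] 't' (letter)
  [4] 't' (letter)
  [5] 'e' (letter)
  [6] 'r' (letter)
Units from scan: 6
Sound units = 6 units


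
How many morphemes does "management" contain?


Word: "management"
Morphemes: manage / -ment
Each morpheme carries meaning
= 2 morphemes


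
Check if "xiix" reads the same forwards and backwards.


Word: "xiix"
Reversed: "xiix"
Forward == Backward? xiix == xiix
Palindrome = Yes


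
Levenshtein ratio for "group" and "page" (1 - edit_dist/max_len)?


Word 1: "group" (length 5)
Word 2: "page" (length 4)
One optimal edit sequence:
  1. delete 'g'  (+1)
  2. substitute 'r' -> 'p'  (+1)
  3. substitute 'o' -> 'a'  (+1)
  4. substitute 'u' -> 'g'  (+1)
  5. substitute 'p' -> 'e'  (+1)
Edit distance = 5
Max length = max(5, 4) = 5
Similarity = 1 - 5/5
= 0.0000


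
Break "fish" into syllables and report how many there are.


Word: "fish"
Syllable breakdown: fish
Counting: 1 part
= 1 syllable


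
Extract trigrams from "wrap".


Word: "wrap" (length 4)
Number of trigrams = 4 - 3 + 1 = 2
  Position 0: "wra"
  Position 1: "rap"
Trigrams = "wra", "rap"


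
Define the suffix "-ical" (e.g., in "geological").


Suffix: -ical
Example: geological (geology + -ical, with a spelling change)
Meaning = relating to


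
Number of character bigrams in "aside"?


Word: "aside" (length 5)
Number of 2-grams = length - 2 + 1 = 5 - 2 + 1
= 4


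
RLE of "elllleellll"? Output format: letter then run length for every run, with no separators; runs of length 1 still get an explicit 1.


String: "elllleellll"
Scanning for consecutive runs:
  'e' x 1
  'l' x 4
  'e' x 2
  'l' x 4
RLE = "e1l4e2l4"


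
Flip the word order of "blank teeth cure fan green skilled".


Original: "blank teeth cure fan green skilled"
Words (1..n): blank | teeth | cure | fan | green | skilled
Reversed (n..1): skilled | green | fan | cure | teeth | blank
Result = "skilled green fan cure teeth blank"


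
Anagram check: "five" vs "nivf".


Word 1: "five" → sorted: efiv
Word 2: "nivf" → sorted: finv
Same letters? efiv != finv
Anagram = No


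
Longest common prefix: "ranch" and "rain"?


Word 1: "ranch"
Word 2: "rain"
Comparing from start:
  Pos 0: 'r' == 'r'
  Pos 1: 'a' == 'a'
  Pos 2: 'n' != 'i' (stop)
LCP = "ra" (length 2)


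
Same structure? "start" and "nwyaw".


Pattern of "start": [0, 1, 2, 3, 1]
Pattern of "nwyaw": [0, 1, 2, 3, 1]
Patterns match
Same pattern = Yes


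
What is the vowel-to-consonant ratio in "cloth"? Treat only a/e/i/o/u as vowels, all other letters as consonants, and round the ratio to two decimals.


Word: "cloth"
Vowels (a,e,i,o,u): 1
Consonants: 4
Ratio = 1/4
= 0.25


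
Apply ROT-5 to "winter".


Word: "winter"
Shift: 5
Each letter → (letter + shift) mod 26:
  'w' (22) + 5 = 1 → 'b'
  'i' (8) + 5 = 13 → 'n'
  'n' (13) + 5 = 18 → 's'
  't' (19) + 5 = 24 → 'y'
  'e' (4) + 5 = 9 → 'j'
  'r' (17) + 5 = 22 → 'w'
Result = "bnsyjw"


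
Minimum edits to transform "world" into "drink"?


Word 1: "world" (length 5)
Word 2: "drink" (length 5)
One optimal edit sequence (insert/delete/substitute each cost 1):
  1. substitute 'w' -> 'd'  (+1)
  2. substitute 'o' -> 'r'  (+1)
  3. substitute 'r' -> 'i'  (+1)
  4. substitute 'l' -> 'n'  (+1)
  5. substitute 'd' -> 'k'  (+1)
Total edit operations: 5
Edit distance = 5


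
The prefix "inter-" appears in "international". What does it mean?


Prefix: inter-
Example: international (inter- + national)
Meaning = between


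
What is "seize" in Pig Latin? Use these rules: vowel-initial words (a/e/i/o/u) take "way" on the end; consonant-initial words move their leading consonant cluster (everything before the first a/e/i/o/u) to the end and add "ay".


Word: "seize"
Starts with consonant(s) → move to end, add 'ay'
Consonant cluster: "s"
Pig Latin = "eizesay"


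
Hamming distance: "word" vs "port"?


Comparing character by character (same length = 4):
  Pos 0: 'w' vs 'p' !=
  Pos 1: 'o' vs 'o' =
  Pos 2: 'r' vs 'r' =
  Pos 3: 'd' vs 't' !=
Hamming distance = 2


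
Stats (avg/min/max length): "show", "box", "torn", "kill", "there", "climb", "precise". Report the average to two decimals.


Lengths: "show"=4, "box"=3, "torn"=4, "kill"=4, "there"=5, "climb"=5, "precise"=7
Sum = 32, Count = 7
Average = 32/7 = 4.57
= avg=4.57, min=3, max=7


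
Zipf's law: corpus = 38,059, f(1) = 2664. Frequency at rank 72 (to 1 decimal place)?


Zipf's law: f(r) = f(1) / r
f(1) = 2664
f(72) = 2664 / 72
= 37.0 occurrences


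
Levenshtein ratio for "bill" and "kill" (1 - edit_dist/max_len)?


Word 1: "bill" (length 4)
Word 2: "kill" (length 4)
One optimal edit sequence:
  1. substitute 'b' -> 'k'  (+1)
  2. keep 'i'
  3. keep 'l'
  4. keep 'l'
Edit distance = 1
Max length = max(4, 4) = 4
Similarity = 1 - 1/4
= 0.7500


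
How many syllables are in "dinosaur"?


Word: "dinosaur"
Syllable breakdown: di-no-saur
Counting: 3 parts
= 3 syllables


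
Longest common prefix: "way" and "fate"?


Word 1: "way"
Word 2: "fate"
Comparing from start:
  Pos 0: 'w' != 'f' (stop)
LCP = "" (length 0)


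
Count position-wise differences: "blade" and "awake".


Comparing character by character (same length = 5):
  Pos 0: 'b' vs 'a' !=
  Pos 1: 'l' vs 'w' !=
  Pos 2: 'a' vs 'a' =
  Pos 3: 'd' vs 'k' !=
  Pos 4: 'e' vs 'e' =
Hamming distance = 3


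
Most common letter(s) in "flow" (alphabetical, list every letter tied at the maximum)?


Word: "flow"
Letter counts:
  'f': 1
  'l': 1
  'o': 1
  'w': 1
Maximum count = 1
Most frequent = 'f', 'l', 'o', 'w' (1 time each)


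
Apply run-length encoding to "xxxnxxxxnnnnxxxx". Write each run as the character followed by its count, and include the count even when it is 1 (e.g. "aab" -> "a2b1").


String: "xxxnxxxxnnnnxxxx"
Scanning for consecutive runs:
  'x' x 3
  'n' x 1
  'x' x 4
  'n' x 4
  'x' x 4
RLE = "x3n1x4n4x4"


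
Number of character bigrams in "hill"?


Word: "hill" (length 4)
Number of 2-grams = length - 2 + 1 = 4 - 2 + 1
= 3


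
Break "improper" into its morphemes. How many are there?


Word: "improper"
Morphemes: im- / proper
Each morpheme carries meaning
= 2 morphemes


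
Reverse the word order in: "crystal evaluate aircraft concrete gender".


Original: "crystal evaluate aircraft concrete gender"
Words (1..n): crystal | evaluate | aircraft | concrete | gender
Reversed (n..1): gender | concrete | aircraft | evaluate | crystal
Result = "gender concrete aircraft evaluate crystal"


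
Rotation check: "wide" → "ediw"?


Word: "wide", Candidate: "ediw"
Method: check if candidate is substring of word+word
"widewide" contains "ediw"? No
Is rotation = No


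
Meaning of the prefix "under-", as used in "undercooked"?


Prefix: under-
Example: undercooked (under- + cooked)
Meaning = insufficient


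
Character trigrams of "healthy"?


Word: "healthy" (length 7)
Number of trigrams = 7 - 3 + 1 = 5
  Position 0: "hea"
  Position 1: "eal"
  Position 2: "alt"
  Position 3: "lth"
  Position 4: "thy"
Trigrams = "hea", "eal", "alt", "lth", "thy"


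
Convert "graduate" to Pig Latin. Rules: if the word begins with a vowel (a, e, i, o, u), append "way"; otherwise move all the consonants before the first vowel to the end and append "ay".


Word: "graduate"
Starts with consonant(s) → move to end, add 'ay'
Consonant cluster: "gr"
Pig Latin = "aduategray"


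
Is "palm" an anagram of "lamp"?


Word 1: "lamp" → sorted: almp
Word 2: "palm" → sorted: almp
Same letters? almp == almp
Anagram = Yes


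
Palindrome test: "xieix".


Word: "xieix"
Reversed: "xieix"
Forward == Backward? xieix == xieix
Palindrome = Yes


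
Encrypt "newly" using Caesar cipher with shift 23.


Word: "newly"
Shift: 23
Each letter → (letter + shift) mod 26:
  'n' (13) + 23 = 10 → 'k'
  'e' (4) + 23 = 1 → 'b'
  'w' (22) + 23 = 19 → 't'
  'l' (11) + 23 = 8 → 'i'
  'y' (24) + 23 = 21 → 'v'
Result = "kbtiv"


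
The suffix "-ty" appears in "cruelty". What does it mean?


Suffix: -ty
As in: cruelty -> cruel + -ty
Meaning = quality of


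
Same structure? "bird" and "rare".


Pattern of "bird": [0, 1, 2, 3]
Pattern of "rare": [0, 1, 0, 2]
Patterns do not match
Same pattern = No


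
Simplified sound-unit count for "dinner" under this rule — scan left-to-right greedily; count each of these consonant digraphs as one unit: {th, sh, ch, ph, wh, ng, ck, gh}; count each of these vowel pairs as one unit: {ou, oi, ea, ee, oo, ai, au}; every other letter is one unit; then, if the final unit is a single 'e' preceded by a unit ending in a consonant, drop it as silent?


Word: "dinner" (6 letters)
Left-to-right scan:
  1. 'd' (letter)
  2. 'i' (letter)
  3. 'n' (letter)
  4. 'n' (letter)
  5. 'e' (letter)
  6. 'r' (letter)
Units from scan: 6
Sound units = 6 units


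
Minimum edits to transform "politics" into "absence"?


Word 1: "politics" (length 8)
Word 2: "absence" (length 7)
One optimal edit sequence (insert/delete/substitute each cost 1):
  1. delete 'p'  (+1)
  2. substitute 'o' -> 'a'  (+1)
  3. substitute 'l' -> 'b'  (+1)
  4. substitute 'i' -> 's'  (+1)
  5. substitute 't' -> 'e'  (+1)
  6. substitute 'i' -> 'n'  (+1)
  7. keep 'c'
  8. substitute 's' -> 'e'  (+1)
Total edit operations: 7
Edit distance = 7


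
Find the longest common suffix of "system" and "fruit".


Word 1: "system"
Word 2: "fruit"
Comparing from end:
  Pos -1: 'm' != 't' (stop)
LCS = "" (length 0)


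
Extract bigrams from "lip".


Word: "lip" (length 3)
Number of bigrams = 3 - 2 + 1 = 2
  Position 0: "li"
  Position 1: "ip"
Bigrams = "li", "ip"


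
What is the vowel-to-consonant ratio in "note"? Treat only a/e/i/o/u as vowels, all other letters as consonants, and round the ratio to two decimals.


Word: "note"
Vowels (a,e,i,o,u): 2
Consonants: 2
Ratio = 2/2
= 1.00


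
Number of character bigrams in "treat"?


Word: "treat" (length 5)
Number of 2-grams = length - 2 + 1 = 5 - 2 + 1
= 4


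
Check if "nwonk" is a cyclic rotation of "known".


Word: "known", Candidate: "nwonk"
Method: check if candidate is substring of word+word
"knownknown" contains "nwonk"? No
Is rotation = No


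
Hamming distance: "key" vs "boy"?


Comparing character by character (same length = 3):
  Pos 0: 'k' vs 'b' !=
  Pos 1: 'e' vs 'o' !=
  Pos 2: 'y' vs 'y' =
Hamming distance = 2


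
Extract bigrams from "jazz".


Word: "jazz" (length 4)
Number of bigrams = 4 - 2 + 1 = 3
  Position 0: "ja"
  Position 1: "az"
  Position 2: "zz"
Bigrams = "ja", "az", "zz"


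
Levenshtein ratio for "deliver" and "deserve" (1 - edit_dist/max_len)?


Word 1: "deliver" (length 7)
Word 2: "deserve" (length 7)
One optimal edit sequence:
  1. keep 'd'
  2. keep 'e'
  3. insert 's'  (+1)
  4. substitute 'l' -> 'e'  (+1)
  5. substitute 'i' -> 'r'  (+1)
  6. keep 'v'
  7. keep 'e'
  8. delete 'r'  (+1)
Edit distance = 4
Max length = max(7, 7) = 7
Similarity = 1 - 4/7
= 0.4286


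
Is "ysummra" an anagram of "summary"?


Word 1: "summary" → sorted: ammrsuy
Word 2: "ysummra" → sorted: ammrsuy
Same letters? ammrsuy == ammrsuy
Anagram = Yes


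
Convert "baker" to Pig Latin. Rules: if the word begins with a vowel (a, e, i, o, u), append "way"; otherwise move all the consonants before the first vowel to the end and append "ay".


Word: "baker"
Starts with consonant(s) → move to end, add 'ay'
Consonant cluster: "b"
Pig Latin = "akerbay"


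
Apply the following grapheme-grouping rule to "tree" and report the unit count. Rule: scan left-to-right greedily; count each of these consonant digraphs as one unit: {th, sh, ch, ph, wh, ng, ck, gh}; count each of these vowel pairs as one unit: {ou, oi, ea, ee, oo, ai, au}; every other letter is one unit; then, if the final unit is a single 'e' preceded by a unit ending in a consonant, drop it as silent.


Word: "tree" (4 letters)
Left-to-right scan:
  (1) 't' (letter)
  (2) 'r' (letter)
  (3) 'ee' (vowel-pair)
Units from scan: 3
Sound units = 3 units


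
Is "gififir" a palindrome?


Word: "gififir"
Reversed: "rififig"
Forward == Backward? gififir != rififig
Palindrome = No


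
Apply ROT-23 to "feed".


Word: "feed"
Shift: 23
Each letter → (letter + shift) mod 26:
  'f' (5) + 23 = 2 → 'c'
  'e' (4) + 23 = 1 → 'b'
  'e' (4) + 23 = 1 → 'b'
  'd' (3) + 23 = 0 → 'a'
Result = "cbba"


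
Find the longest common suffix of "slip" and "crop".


Word 1: "slip"
Word 2: "crop"
Comparing from end:
  Pos -1: 'p' == 'p'
  Pos -2: 'i' != 'o' (stop)
LCS = "p" (length 1)


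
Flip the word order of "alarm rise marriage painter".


Original: "alarm rise marriage painter"
Words (1..n): alarm | rise | marriage | painter
Reversed (n..1): painter | marriage | rise | alarm
Result = "painter marriage rise alarm"


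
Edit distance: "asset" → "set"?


Word 1: "asset" (length 5)
Word 2: "set" (length 3)
One optimal edit sequence (insert/delete/substitute each cost 1):
  1. delete 'a'  (+1)
  2. delete 's'  (+1)
  3. keep 's'
  4. keep 'e'
  5. keep 't'
Total edit operations: 2
Edit distance = 2


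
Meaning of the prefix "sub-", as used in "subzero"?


Prefix: sub-
As in: subzero -> sub- + zero
Meaning = under / below


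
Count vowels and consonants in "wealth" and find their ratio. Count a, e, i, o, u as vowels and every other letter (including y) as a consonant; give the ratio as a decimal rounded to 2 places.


Word: "wealth"
Vowels (a,e,i,o,u): 2
Consonants: 4
Ratio = 2/4
= 0.50


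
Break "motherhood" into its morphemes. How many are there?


Word: "motherhood"
Morphemes: mother | -hood
Each morpheme carries meaning
= 2 morphemes


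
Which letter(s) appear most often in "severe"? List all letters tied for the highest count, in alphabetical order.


Word: "severe"
Letter counts:
  'e': 3
  'r': 1
  's': 1
  'v': 1
Maximum count = 3
Most frequent = 'e' (3 times each)


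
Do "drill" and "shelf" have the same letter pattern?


Pattern of "drill": [0, 1, 2, 3, 3]
Pattern of "shelf": [0, 1, 2, 3, 4]
Patterns do not match
Same pattern = No


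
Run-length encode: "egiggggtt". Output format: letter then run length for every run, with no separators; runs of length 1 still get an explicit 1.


String: "egiggggtt"
Scanning for consecutive runs:
  'e' x 1
  'g' x 1
  'i' x 1
  'g' x 4
  't' x 2
RLE = "e1g1i1g4t2"
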